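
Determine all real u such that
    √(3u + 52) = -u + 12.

Square both sides: 3u + 52 = (-u + 12)².
Expand and rearrange: u² - 27u + 92 = 0.
Solving gives u = 23 or u = 4.
Check each candidate in the original equation:
  u = 23: √(121) = 11, while -u + 12 = -11 — extraneous.
  u = 4: √(64) = 8, while -u + 12 = 8 — valid.

u = 4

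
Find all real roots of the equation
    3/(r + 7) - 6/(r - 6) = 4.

Multiply both sides by (r + 7)(r - 6):
3(r - 6) - 6(r + 7) = 4(r + 7)(r - 6).
Expand and collect terms: 4r^2 + 7r - 108 = 0.
By the quadratic formula, r = (-7 +/- sqrt(1777)) / 8, so r ~= 4.3943 or r ~= -6.1443.
Neither value makes a denominator zero (r != -7, r != 6), so both are valid.

r = -6.1443 or r = 4.3943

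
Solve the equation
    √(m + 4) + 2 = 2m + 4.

Isolate the radical: √(m + 4) = 2m + 2.
Square both sides: m + 4 = (2m + 2)².
Expand and rearrange: 4m² + 7m = 0.
Solving gives m = 0 or m = -1.75.
Check each candidate in the original equation:
  m = 0: √(4) = 2, while 2m + 2 = 2 — valid.
  m = -1.75: √(2.25) = 1.5, while 2m + 2 = -1.5 — extraneous.

m = 0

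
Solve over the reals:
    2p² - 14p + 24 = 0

Factor: 2(p - 3)(p - 4) = 0.
So p = 3 or p = 4.

p = 3 or p = 4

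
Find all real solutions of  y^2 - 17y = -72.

y = 8 or y = 9

Bring every term to one side: y^2 - 17y + 72 = 0.
Factor: (y - 8)(y - 9) = 0.
So y = 8 or y = 9.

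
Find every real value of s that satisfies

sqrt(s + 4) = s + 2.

Square both sides: s + 4 = (s + 2)^2.
Expand and rearrange: s^2 + 3s = 0.
Solving gives s = 0 or s = -3.
Check each candidate in the original equation:
  s = 0: sqrt(4) = 2, while s + 2 = 2 — valid.
  s = -3: sqrt(1) = 1, while s + 2 = -1 — extraneous.

s = 0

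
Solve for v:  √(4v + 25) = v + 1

v = 6

Square both sides: 4v + 25 = (v + 1)².
Expand and rearrange: v² - 2v - 24 = 0.
Solving gives v = 6 or v = -4.
Check each candidate in the original equation:
  v = 6: √(49) = 7, while v + 1 = 7 — valid.
  v = -4: √(9) = 3, while v + 1 = -3 — extraneous.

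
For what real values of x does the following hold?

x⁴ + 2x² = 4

x = -1.1118 or x = 1.1118

Let u = x². The equation becomes u² + 2u - 4 = 0.
By the quadratic formula, u = -1 + √(5) or u = -√(5) - 1.
x² = -1 + √(5) gives x = ±√(-1 + √(5)) ≈ ±1.1118.
x² = -√(5) - 1 < 0 has no real solution.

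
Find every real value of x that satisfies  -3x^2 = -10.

x = -1.8257 or x = 1.8257

Rearrange to standard form: -3x^2 + 10 = 0.
Discriminant: (0)^2 - 4*(-3)*10 = 120.
Quadratic formula: x = (0 +/- sqrt(120)) / (-6).
So x = -sqrt(30)/3 ~= -1.8257 or x = sqrt(30)/3 ~= 1.8257.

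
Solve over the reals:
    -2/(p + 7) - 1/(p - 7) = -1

Multiply both sides by (p + 7)(p - 7):
-2(p - 7) - (p + 7) = -(p + 7)(p - 7).
Expand and collect terms: -p² + 3p + 42 = 0.
By the quadratic formula, p = (-3 ± √177) / -2, so p ≈ -5.1521 or p ≈ 8.1521.
Neither value makes a denominator zero (p ≠ -7, p ≠ 7), so both are valid.

p = -5.1521 or p = 8.1521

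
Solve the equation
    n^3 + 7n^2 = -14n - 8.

Rearrange: n^3 + 7n^2 + 14n + 8 = 0.
Possible rational roots are divisors of 8. Testing n = -1 gives 0, so (n + 1) is a factor.
Divide: n^3 + 7n^2 + 14n + 8 = (n + 1)(n^2 + 6n + 8).
Factor the quadratic: n = -2 or n = -4.

n = -4 or n = -2 or n = -1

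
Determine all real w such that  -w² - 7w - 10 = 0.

w = -5 or w = -2

Factor: -1(w + 5)(w + 2) = 0.
So w = -5 or w = -2.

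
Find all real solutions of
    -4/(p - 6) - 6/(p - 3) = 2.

Multiply both sides by (p - 6)(p - 3):
-4(p - 3) - 6(p - 6) = 2(p - 6)(p - 3).
Expand and collect terms: 2p² - 8p - 12 = 0.
By the quadratic formula, p = (8 ± √160) / 4, so p ≈ 5.1623 or p ≈ -1.1623.
Neither value makes a denominator zero (p ≠ 6, p ≠ 3), so both are valid.

p = -1.1623 or p = 5.1623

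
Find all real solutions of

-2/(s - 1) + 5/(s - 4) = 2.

Multiply both sides by (s - 1)(s - 4):
-2(s - 4) + 5(s - 1) = 2(s - 1)(s - 4).
Expand and collect terms: 2s² - 13s + 5 = 0.
By the quadratic formula, s = (13 ± √129) / 4, so s ≈ 6.0895 or s ≈ 0.4105.
Neither value makes a denominator zero (s ≠ 1, s ≠ 4), so both are valid.

s = 0.4105 or s = 6.0895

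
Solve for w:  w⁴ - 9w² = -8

Let u = w². The equation becomes u² - 9u + 8 = 0.
Factor: (u - 8)(u - 1) = 0, so u = 8 or u = 1.
w² = 8 gives w = ±2·√(2) ≈ ±2.8284.
w² = 1 gives w = ±1.

w = -2.8284 or w = -1 or w = 1 or w = 2.8284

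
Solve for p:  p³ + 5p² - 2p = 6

p = -5.1623 or p = -1 or p = 1.1623

Rearrange: p³ + 5p² - 2p - 6 = 0.
Possible rational roots are divisors of -6. Testing p = -1 gives 0, so (p + 1) is a factor.
Divide: p³ + 5p² - 2p - 6 = (p + 1)(p² + 4p - 6).
Apply the quadratic formula to p² + 4p - 6 = 0: p = (-4 ± √40)/2, i.e. p ≈ 1.1623 or p ≈ -5.1623.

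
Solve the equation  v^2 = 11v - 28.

v = 4 or v = 7

Bring every term to one side: v^2 - 11v + 28 = 0.
Factor: (v - 4)(v - 7) = 0.
So v = 4 or v = 7.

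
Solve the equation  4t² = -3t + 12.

Rearrange to standard form: 4t² + 3t - 12 = 0.
Discriminant: (3)² − 4·4·(-12) = 201.
Quadratic formula: t = (-3 ± √201) / 8.
So t = -3/8 + √(201)/8 ≈ 1.3972 or t = -√(201)/8 - 3/8 ≈ -2.1472.

t = -2.1472 or t = 1.3972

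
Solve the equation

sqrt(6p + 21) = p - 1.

Square both sides: 6p + 21 = (p - 1)^2.
Expand and rearrange: p^2 - 8p - 20 = 0.
Solving gives p = 10 or p = -2.
Check each candidate in the original equation:
  p = 10: sqrt(81) = 9, while p - 1 = 9 — valid.
  p = -2: sqrt(9) = 3, while p - 1 = -3 — extraneous.

p = 10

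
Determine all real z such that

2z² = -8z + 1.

z = -4.1213 or z = 0.1213

Rearrange to standard form: 2z² + 8z - 1 = 0.
Discriminant: (8)² − 4·2·(-1) = 72.
Quadratic formula: z = (-8 ± √72) / 4.
So z = -2 + 3·√(2)/2 ≈ 0.1213 or z = -3·√(2)/2 - 2 ≈ -4.1213.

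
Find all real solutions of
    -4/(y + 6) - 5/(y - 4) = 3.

y = -7.558 or y = 2.558

Multiply both sides by (y + 6)(y - 4):
-4(y - 4) - 5(y + 6) = 3(y + 6)(y - 4).
Expand and collect terms: 3y^2 + 15y - 58 = 0.
By the quadratic formula, y = (-15 +/- sqrt(921)) / 6, so y ~= 2.558 or y ~= -7.558.
Neither value makes a denominator zero (y != -6, y != 4), so both are valid.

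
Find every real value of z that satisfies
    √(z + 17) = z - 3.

Square both sides: z + 17 = (z - 3)².
Expand and rearrange: z² - 7z - 8 = 0.
Solving gives z = 8 or z = -1.
Check each candidate in the original equation:
  z = 8: √(25) = 5, while z - 3 = 5 — valid.
  z = -1: √(16) = 4, while z - 3 = -4 — extraneous.

z = 8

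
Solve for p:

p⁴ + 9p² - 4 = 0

Let u = p². The equation becomes u² + 9u - 4 = 0.
By the quadratic formula, u = -9/2 + √(97)/2 or u = -√(97)/2 - 9/2.
p² = -9/2 + √(97)/2 gives p = ±√(-9/2 + √(97)/2) ≈ ±0.6515.
p² = -√(97)/2 - 9/2 < 0 has no real solution.

p = -0.6515 or p = 0.6515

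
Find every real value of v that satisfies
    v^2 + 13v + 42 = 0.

Factor: (v + 7)(v + 6) = 0.
So v = -7 or v = -6.

v = -7 or v = -6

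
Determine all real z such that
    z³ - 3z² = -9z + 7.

z = 1

Rearrange: z³ - 3z² + 9z - 7 = 0.
Possible rational roots are divisors of -7. Testing z = 1 gives 0, so (z - 1) is a factor.
Divide: z³ - 3z² + 9z - 7 = (z - 1)(z² - 2z + 7).
The quadratic z² - 2z + 7 has discriminant -24 < 0, so no further real roots.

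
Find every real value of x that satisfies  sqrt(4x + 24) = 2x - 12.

Square both sides: 4x + 24 = (2x - 12)^2.
Expand and rearrange: 4x^2 - 52x + 120 = 0.
Solving gives x = 10 or x = 3.
Check each candidate in the original equation:
  x = 10: sqrt(64) = 8, while 2x - 12 = 8 — valid.
  x = 3: sqrt(36) = 6, while 2x - 12 = -6 — extraneous.

x = 10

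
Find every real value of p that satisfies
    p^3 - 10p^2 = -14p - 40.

p = -1.3589 or p = 4 or p = 7.3589

Rearrange: p^3 - 10p^2 + 14p + 40 = 0.
Possible rational roots are divisors of 40. Testing p = 4 gives 0, so (p - 4) is a factor.
Divide: p^3 - 10p^2 + 14p + 40 = (p - 4)(p^2 - 6p - 10).
Apply the quadratic formula to p^2 - 6p - 10 = 0: p = (6 +/- sqrt(76))/2, i.e. p ~= 7.3589 or p ~= -1.3589.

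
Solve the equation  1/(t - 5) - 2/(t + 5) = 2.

t = -5.9564 or t = 5.4564

Multiply both sides by (t - 5)(t + 5):
(t + 5) - 2(t - 5) = 2(t - 5)(t + 5).
Expand and collect terms: 2t² + t - 65 = 0.
By the quadratic formula, t = (-1 ± √521) / 4, so t ≈ 5.4564 or t ≈ -5.9564.
Neither value makes a denominator zero (t ≠ 5, t ≠ -5), so both are valid.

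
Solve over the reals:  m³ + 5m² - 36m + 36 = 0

Possible rational roots are divisors of 36. Testing m = 3 gives 0, so (m - 3) is a factor.
Divide: m³ + 5m² - 36m + 36 = (m - 3)(m² + 8m - 12).
Apply the quadratic formula to m² + 8m - 12 = 0: m = (-8 ± √112)/2, i.e. m ≈ 1.2915 or m ≈ -9.2915.

m = -9.2915 or m = 1.2915 or m = 3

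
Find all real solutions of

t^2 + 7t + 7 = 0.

Discriminant: (7)^2 - 4*1*7 = 21.
Quadratic formula: t = (-7 +/- sqrt(21)) / 2.
So t = -7/2 + sqrt(21)/2 ~= -1.2087 or t = -7/2 - sqrt(21)/2 ~= -5.7913.

t = -5.7913 or t = -1.2087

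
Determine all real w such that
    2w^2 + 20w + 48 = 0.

w = -6 or w = -4

Factor: 2(w + 6)(w + 4) = 0.
So w = -6 or w = -4.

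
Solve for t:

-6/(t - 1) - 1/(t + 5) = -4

Multiply both sides by (t - 1)(t + 5):
-6(t + 5) - (t - 1) = -4(t - 1)(t + 5).
Expand and collect terms: -4t² - 9t + 49 = 0.
By the quadratic formula, t = (9 ± √865) / -8, so t ≈ -4.8014 or t ≈ 2.5514.
Neither value makes a denominator zero (t ≠ 1, t ≠ -5), so both are valid.

t = -4.8014 or t = 2.5514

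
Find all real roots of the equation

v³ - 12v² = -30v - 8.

v = -0.2426 or v = 4 or v = 8.2426

Rearrange: v³ - 12v² + 30v + 8 = 0.
Possible rational roots are divisors of 8. Testing v = 4 gives 0, so (v - 4) is a factor.
Divide: v³ - 12v² + 30v + 8 = (v - 4)(v² - 8v - 2).
Apply the quadratic formula to v² - 8v - 2 = 0: v = (8 ± √72)/2, i.e. v ≈ 8.2426 or v ≈ -0.2426.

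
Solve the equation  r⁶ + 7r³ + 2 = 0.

Let u = r³. The equation becomes u² + 7u + 2 = 0.
By the quadratic formula, u = -7/2 + √(41)/2 or u = -7/2 - √(41)/2.
r³ = -7/2 + √(41)/2 gives r = -∛(7/2 - √(41)/2) ≈ -0.6683.
r³ = -7/2 - √(41)/2 gives r = -∛(√(41)/2 + 7/2) ≈ -1.8854.

r = -1.8854 or r = -0.6683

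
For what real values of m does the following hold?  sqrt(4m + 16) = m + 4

m = -4 or m = 0

Square both sides: 4m + 16 = (m + 4)^2.
Expand and rearrange: m^2 + 4m = 0.
Solving gives m = 0 or m = -4.
Check each candidate in the original equation:
  m = 0: sqrt(16) = 4, while m + 4 = 4 — valid.
  m = -4: sqrt(0) = 0, while m + 4 = 0 — valid.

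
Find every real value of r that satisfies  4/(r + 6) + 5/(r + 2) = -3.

Multiply both sides by (r + 6)(r + 2):
4(r + 2) + 5(r + 6) = -3(r + 6)(r + 2).
Expand and collect terms: -3r^2 - 33r - 74 = 0.
By the quadratic formula, r = (33 +/- sqrt(201)) / -6, so r ~= -7.8629 or r ~= -3.1371.
Neither value makes a denominator zero (r != -6, r != -2), so both are valid.

r = -7.8629 or r = -3.1371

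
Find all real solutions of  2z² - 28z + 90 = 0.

Factor: 2(z - 9)(z - 5) = 0.
So z = 9 or z = 5.

z = 5 or z = 9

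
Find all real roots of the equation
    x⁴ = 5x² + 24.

x = -2.8284 or x = 2.8284

Let u = x². The equation becomes u² - 5u - 24 = 0.
Factor: (u - 8)(u + 3) = 0, so u = 8 or u = -3.
x² = 8 gives x = ±2·√(2) ≈ ±2.8284.
x² = -3 < 0 has no real solution.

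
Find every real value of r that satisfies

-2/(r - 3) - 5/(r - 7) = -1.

Multiply both sides by (r - 3)(r - 7):
-2(r - 7) - 5(r - 3) = -(r - 3)(r - 7).
Expand and collect terms: -r^2 + 17r - 50 = 0.
By the quadratic formula, r = (-17 +/- sqrt(89)) / -2, so r ~= 3.783 or r ~= 13.217.
Neither value makes a denominator zero (r != 3, r != 7), so both are valid.

r = 3.783 or r = 13.217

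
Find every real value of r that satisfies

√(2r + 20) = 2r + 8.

r = -2

Square both sides: 2r + 20 = (2r + 8)².
Expand and rearrange: 4r² + 30r + 44 = 0.
Solving gives r = -2 or r = -5.5.
Check each candidate in the original equation:
  r = -2: √(16) = 4, while 2r + 8 = 4 — valid.
  r = -5.5: √(9) = 3, while 2r + 8 = -3 — extraneous.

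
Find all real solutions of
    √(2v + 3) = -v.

Square both sides: 2v + 3 = (-v)².
Expand and rearrange: v² - 2v - 3 = 0.
Solving gives v = 3 or v = -1.
Check each candidate in the original equation:
  v = 3: √(9) = 3, while -v = -3 — extraneous.
  v = -1: √(1) = 1, while -v = 1 — valid.

v = -1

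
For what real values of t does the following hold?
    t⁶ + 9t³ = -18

t = -1.8171 or t = -1.4422

Let u = t³. The equation becomes u² + 9u + 18 = 0.
Factor: (u + 3)(u + 6) = 0, so u = -3 or u = -6.
t³ = -3 gives t = -∛(3) ≈ -1.4422.
t³ = -6 gives t = -∛(6) ≈ -1.8171.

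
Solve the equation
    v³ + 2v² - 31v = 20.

v = -6.3723 or v = -0.6277 or v = 5

Rearrange: v³ + 2v² - 31v - 20 = 0.
Possible rational roots are divisors of -20. Testing v = 5 gives 0, so (v - 5) is a factor.
Divide: v³ + 2v² - 31v - 20 = (v - 5)(v² + 7v + 4).
Apply the quadratic formula to v² + 7v + 4 = 0: v = (-7 ± √33)/2, i.e. v ≈ -0.6277 or v ≈ -6.3723.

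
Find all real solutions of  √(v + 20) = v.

v = 5

Square both sides: v + 20 = (v)².
Expand and rearrange: v² - v - 20 = 0.
Solving gives v = 5 or v = -4.
Check each candidate in the original equation:
  v = 5: √(25) = 5, while v = 5 — valid.
  v = -4: √(16) = 4, while v = -4 — extraneous.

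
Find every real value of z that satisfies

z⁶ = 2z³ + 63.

z = -1.9129 or z = 2.0801

Let u = z³. The equation becomes u² - 2u - 63 = 0.
Factor: (u - 9)(u + 7) = 0, so u = 9 or u = -7.
z³ = 9 gives z = ∛(9) ≈ 2.0801.
z³ = -7 gives z = -∛(7) ≈ -1.9129.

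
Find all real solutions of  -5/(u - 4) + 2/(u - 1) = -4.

Multiply both sides by (u - 4)(u - 1):
-5(u - 1) + 2(u - 4) = -4(u - 4)(u - 1).
Expand and collect terms: -4u² + 23u - 13 = 0.
By the quadratic formula, u = (-23 ± √321) / -8, so u ≈ 0.6354 or u ≈ 5.1146.
Neither value makes a denominator zero (u ≠ 4, u ≠ 1), so both are valid.

u = 0.6354 or u = 5.1146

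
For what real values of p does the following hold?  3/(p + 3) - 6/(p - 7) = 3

p = -1.7016 or p = 4.7016

Multiply both sides by (p + 3)(p - 7):
3(p - 7) - 6(p + 3) = 3(p + 3)(p - 7).
Expand and collect terms: 3p^2 - 9p - 24 = 0.
By the quadratic formula, p = (9 +/- sqrt(369)) / 6, so p ~= 4.7016 or p ~= -1.7016.
Neither value makes a denominator zero (p != -3, p != 7), so both are valid.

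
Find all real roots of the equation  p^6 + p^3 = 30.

Let u = p^3. The equation becomes u^2 + u - 30 = 0.
Factor: (u + 6)(u - 5) = 0, so u = -6 or u = 5.
p^3 = -6 gives p = -(6)^(1/3) ~= -1.8171.
p^3 = 5 gives p = (5)^(1/3) ~= 1.71.

p = -1.8171 or p = 1.71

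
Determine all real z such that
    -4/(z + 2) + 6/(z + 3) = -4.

z = -4 or z = -1.5

Multiply both sides by (z + 2)(z + 3):
-4(z + 3) + 6(z + 2) = -4(z + 2)(z + 3).
Expand and collect terms: -4z² - 22z - 24 = 0.
Factor or apply the quadratic formula: z = -4 or z = -1.5.
Neither value makes a denominator zero (z ≠ -2, z ≠ -3), so both are valid.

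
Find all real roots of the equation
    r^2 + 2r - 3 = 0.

r = -3 or r = 1

Factor: (r + 3)(r - 1) = 0.
So r = -3 or r = 1.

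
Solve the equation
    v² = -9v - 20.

v = -5 or v = -4

Bring every term to one side: v² + 9v + 20 = 0.
Factor: (v + 5)(v + 4) = 0.
So v = -5 or v = -4.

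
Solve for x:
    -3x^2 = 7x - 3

Rearrange to standard form: -3x^2 - 7x + 3 = 0.
Discriminant: (-7)^2 - 4*(-3)*3 = 85.
Quadratic formula: x = (7 +/- sqrt(85)) / (-6).
So x = -sqrt(85)/6 - 7/6 ~= -2.7033 or x = -7/6 + sqrt(85)/6 ~= 0.3699.

x = -2.7033 or x = 0.3699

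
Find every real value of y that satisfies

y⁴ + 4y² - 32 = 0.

Let u = y². The equation becomes u² + 4u - 32 = 0.
Factor: (u + 8)(u - 4) = 0, so u = -8 or u = 4.
y² = -8 < 0 has no real solution.
y² = 4 gives y = ±2.

y = -2 or y = 2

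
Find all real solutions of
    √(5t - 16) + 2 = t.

Isolate the radical: √(5t - 16) = t - 2.
Square both sides: 5t - 16 = (t - 2)².
Expand and rearrange: t² - 9t + 20 = 0.
Solving gives t = 5 or t = 4.
Check each candidate in the original equation:
  t = 5: √(9) = 3, while t - 2 = 3 — valid.
  t = 4: √(4) = 2, while t - 2 = 2 — valid.

t = 4 or t = 5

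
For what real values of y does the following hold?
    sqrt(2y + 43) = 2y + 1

y = 3

Square both sides: 2y + 43 = (2y + 1)^2.
Expand and rearrange: 4y^2 + 2y - 42 = 0.
Solving gives y = 3 or y = -3.5.
Check each candidate in the original equation:
  y = 3: sqrt(49) = 7, while 2y + 1 = 7 — valid.
  y = -3.5: sqrt(36) = 6, while 2y + 1 = -6 — extraneous.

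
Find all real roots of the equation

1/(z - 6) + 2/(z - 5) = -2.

Multiply both sides by (z - 6)(z - 5):
(z - 5) + 2(z - 6) = -2(z - 6)(z - 5).
Expand and collect terms: -2z^2 + 19z - 43 = 0.
By the quadratic formula, z = (-19 +/- sqrt(17)) / -4, so z ~= 3.7192 or z ~= 5.7808.
Neither value makes a denominator zero (z != 6, z != 5), so both are valid.

z = 3.7192 or z = 5.7808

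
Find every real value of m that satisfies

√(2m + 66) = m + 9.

m = -1

Square both sides: 2m + 66 = (m + 9)².
Expand and rearrange: m² + 16m + 15 = 0.
Solving gives m = -1 or m = -15.
Check each candidate in the original equation:
  m = -1: √(64) = 8, while m + 9 = 8 — valid.
  m = -15: √(36) = 6, while m + 9 = -6 — extraneous.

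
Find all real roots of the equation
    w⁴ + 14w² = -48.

No real solutions.

Let u = w². The equation becomes u² + 14u + 48 = 0.
Factor: (u + 8)(u + 6) = 0, so u = -8 or u = -6.
w² = -8 < 0 has no real solution.
w² = -6 < 0 has no real solution.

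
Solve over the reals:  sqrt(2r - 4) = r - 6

Square both sides: 2r - 4 = (r - 6)^2.
Expand and rearrange: r^2 - 14r + 40 = 0.
Solving gives r = 10 or r = 4.
Check each candidate in the original equation:
  r = 10: sqrt(16) = 4, while r - 6 = 4 — valid.
  r = 4: sqrt(4) = 2, while r - 6 = -2 — extraneous.

r = 10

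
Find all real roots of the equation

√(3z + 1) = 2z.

Square both sides: 3z + 1 = (2z)².
Expand and rearrange: 4z² - 3z - 1 = 0.
Solving gives z = 1 or z = -0.25.
Check each candidate in the original equation:
  z = 1: √(4) = 2, while 2z = 2 — valid.
  z = -0.25: √(0.25) = 0.5, while 2z = -0.5 — extraneous.

z = 1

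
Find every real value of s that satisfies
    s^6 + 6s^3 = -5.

Let u = s^3. The equation becomes u^2 + 6u + 5 = 0.
Factor: (u + 5)(u + 1) = 0, so u = -5 or u = -1.
s^3 = -5 gives s = -(5)^(1/3) ~= -1.71.
s^3 = -1 gives s = -1.

s = -1.71 or s = -1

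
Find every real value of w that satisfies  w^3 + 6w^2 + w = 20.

w = -5 or w = -2.5616 or w = 1.5616

Rearrange: w^3 + 6w^2 + w - 20 = 0.
Possible rational roots are divisors of -20. Testing w = -5 gives 0, so (w + 5) is a factor.
Divide: w^3 + 6w^2 + w - 20 = (w + 5)(w^2 + w - 4).
Apply the quadratic formula to w^2 + w - 4 = 0: w = (-1 +/- sqrt(17))/2, i.e. w ~= 1.5616 or w ~= -2.5616.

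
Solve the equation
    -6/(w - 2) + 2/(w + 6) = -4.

Multiply both sides by (w - 2)(w + 6):
-6(w + 6) + 2(w - 2) = -4(w - 2)(w + 6).
Expand and collect terms: -4w² - 12w + 88 = 0.
By the quadratic formula, w = (12 ± √1552) / -8, so w ≈ -6.4244 or w ≈ 3.4244.
Neither value makes a denominator zero (w ≠ 2, w ≠ -6), so both are valid.

w = -6.4244 or w = 3.4244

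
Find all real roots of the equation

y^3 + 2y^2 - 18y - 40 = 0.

y = -4 or y = -2.3166 or y = 4.3166

Possible rational roots are divisors of -40. Testing y = -4 gives 0, so (y + 4) is a factor.
Divide: y^3 + 2y^2 - 18y - 40 = (y + 4)(y^2 - 2y - 10).
Apply the quadratic formula to y^2 - 2y - 10 = 0: y = (2 +/- sqrt(44))/2, i.e. y ~= 4.3166 or y ~= -2.3166.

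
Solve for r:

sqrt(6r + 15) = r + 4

r = -1

Square both sides: 6r + 15 = (r + 4)^2.
Expand and rearrange: r^2 + 2r + 1 = 0.
This gives the repeated root r = -1.
Check in the original equation:
  r = -1: sqrt(9) = 3, while r + 4 = 3 — valid.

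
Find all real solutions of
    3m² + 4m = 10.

Rearrange to standard form: 3m² + 4m - 10 = 0.
Discriminant: (4)² − 4·3·(-10) = 136.
Quadratic formula: m = (-4 ± √136) / 6.
So m = -2/3 + √(34)/3 ≈ 1.277 or m = -√(34)/3 - 2/3 ≈ -2.6103.

m = -2.6103 or m = 1.277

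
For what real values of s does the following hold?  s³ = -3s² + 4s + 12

Rearrange: s³ + 3s² - 4s - 12 = 0.
Possible rational roots are divisors of -12. Testing s = 2 gives 0, so (s - 2) is a factor.
Divide: s³ + 3s² - 4s - 12 = (s - 2)(s² + 5s + 6).
Factor the quadratic: s = -2 or s = -3.

s = -3 or s = -2 or s = 2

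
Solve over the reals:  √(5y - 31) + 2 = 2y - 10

y = 6.25 or y = 7

Isolate the radical: √(5y - 31) = 2y - 12.
Square both sides: 5y - 31 = (2y - 12)².
Expand and rearrange: 4y² - 53y + 175 = 0.
Solving gives y = 7 or y = 6.25.
Check each candidate in the original equation:
  y = 7: √(4) = 2, while 2y - 12 = 2 — valid.
  y = 6.25: √(0.25) = 0.5, while 2y - 12 = 0.5 — valid.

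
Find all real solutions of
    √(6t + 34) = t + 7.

t = -5 or t = -3

Square both sides: 6t + 34 = (t + 7)².
Expand and rearrange: t² + 8t + 15 = 0.
Solving gives t = -3 or t = -5.
Check each candidate in the original equation:
  t = -3: √(16) = 4, while t + 7 = 4 — valid.
  t = -5: √(4) = 2, while t + 7 = 2 — valid.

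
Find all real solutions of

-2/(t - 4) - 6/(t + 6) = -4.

Multiply both sides by (t - 4)(t + 6):
-2(t + 6) - 6(t - 4) = -4(t - 4)(t + 6).
Expand and collect terms: -4t^2 + 84 = 0.
By the quadratic formula, t = (0 +/- sqrt(1344)) / -8, so t ~= -4.5826 or t ~= 4.5826.
Neither value makes a denominator zero (t != 4, t != -6), so both are valid.

t = -4.5826 or t = 4.5826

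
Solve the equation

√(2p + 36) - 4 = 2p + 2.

Isolate the radical: √(2p + 36) = 2p + 6.
Square both sides: 2p + 36 = (2p + 6)².
Expand and rearrange: 4p² + 22p = 0.
Solving gives p = 0 or p = -5.5.
Check each candidate in the original equation:
  p = 0: √(36) = 6, while 2p + 6 = 6 — valid.
  p = -5.5: √(25) = 5, while 2p + 6 = -5 — extraneous.

p = 0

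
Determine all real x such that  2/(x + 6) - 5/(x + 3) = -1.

Multiply both sides by (x + 6)(x + 3):
2(x + 3) - 5(x + 6) = -(x + 6)(x + 3).
Expand and collect terms: -x² - 6x + 6 = 0.
By the quadratic formula, x = (6 ± √60) / -2, so x ≈ -6.873 or x ≈ 0.873.
Neither value makes a denominator zero (x ≠ -6, x ≠ -3), so both are valid.

x = -6.873 or x = 0.873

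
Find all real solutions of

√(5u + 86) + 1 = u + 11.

u = -1

Isolate the radical: √(5u + 86) = u + 10.
Square both sides: 5u + 86 = (u + 10)².
Expand and rearrange: u² + 15u + 14 = 0.
Solving gives u = -1 or u = -14.
Check each candidate in the original equation:
  u = -1: √(81) = 9, while u + 10 = 9 — valid.
  u = -14: √(16) = 4, while u + 10 = -4 — extraneous.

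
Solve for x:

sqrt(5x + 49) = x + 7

x = 0

Square both sides: 5x + 49 = (x + 7)^2.
Expand and rearrange: x^2 + 9x = 0.
Solving gives x = 0 or x = -9.
Check each candidate in the original equation:
  x = 0: sqrt(49) = 7, while x + 7 = 7 — valid.
  x = -9: sqrt(4) = 2, while x + 7 = -2 — extraneous.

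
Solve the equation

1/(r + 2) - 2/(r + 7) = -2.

r = -5.8508 or r = -2.6492

Multiply both sides by (r + 2)(r + 7):
(r + 7) - 2(r + 2) = -2(r + 2)(r + 7).
Expand and collect terms: -2r^2 - 17r - 31 = 0.
By the quadratic formula, r = (17 +/- sqrt(41)) / -4, so r ~= -5.8508 or r ~= -2.6492.
Neither value makes a denominator zero (r != -2, r != -7), so both are valid.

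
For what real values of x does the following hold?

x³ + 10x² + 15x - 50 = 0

x = -6.5311 or x = -5 or x = 1.5311

Possible rational roots are divisors of -50. Testing x = -5 gives 0, so (x + 5) is a factor.
Divide: x³ + 10x² + 15x - 50 = (x + 5)(x² + 5x - 10).
Apply the quadratic formula to x² + 5x - 10 = 0: x = (-5 ± √65)/2, i.e. x ≈ 1.5311 or x ≈ -6.5311.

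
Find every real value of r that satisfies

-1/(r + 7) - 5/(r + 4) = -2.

r = -6.7386 or r = -1.2614

Multiply both sides by (r + 7)(r + 4):
-(r + 4) - 5(r + 7) = -2(r + 7)(r + 4).
Expand and collect terms: -2r² - 16r - 17 = 0.
By the quadratic formula, r = (16 ± √120) / -4, so r ≈ -6.7386 or r ≈ -1.2614.
Neither value makes a denominator zero (r ≠ -7, r ≠ -4), so both are valid.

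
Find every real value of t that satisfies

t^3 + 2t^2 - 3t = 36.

Rearrange: t^3 + 2t^2 - 3t - 36 = 0.
Possible rational roots are divisors of -36. Testing t = 3 gives 0, so (t - 3) is a factor.
Divide: t^3 + 2t^2 - 3t - 36 = (t - 3)(t^2 + 5t + 12).
The quadratic t^2 + 5t + 12 has discriminant -23 < 0, so no further real roots.

t = 3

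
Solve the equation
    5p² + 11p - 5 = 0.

p = -2.5866 or p = 0.3866

Discriminant: (11)² − 4·5·(-5) = 221.
Quadratic formula: p = (-11 ± √221) / 10.
So p = -11/10 + √(221)/10 ≈ 0.3866 or p = -√(221)/10 - 11/10 ≈ -2.5866.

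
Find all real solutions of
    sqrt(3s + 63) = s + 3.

Square both sides: 3s + 63 = (s + 3)^2.
Expand and rearrange: s^2 + 3s - 54 = 0.
Solving gives s = 6 or s = -9.
Check each candidate in the original equation:
  s = 6: sqrt(81) = 9, while s + 3 = 9 — valid.
  s = -9: sqrt(36) = 6, while s + 3 = -6 — extraneous.

s = 6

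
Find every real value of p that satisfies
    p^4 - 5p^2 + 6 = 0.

p = -1.7321 or p = -1.4142 or p = 1.4142 or p = 1.7321

Let u = p^2. The equation becomes u^2 - 5u + 6 = 0.
Factor: (u - 3)(u - 2) = 0, so u = 3 or u = 2.
p^2 = 3 gives p = +/-sqrt(3) ~= +/-1.7321.
p^2 = 2 gives p = +/-sqrt(2) ~= +/-1.4142.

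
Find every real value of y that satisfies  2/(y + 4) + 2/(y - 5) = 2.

y = -3.1098 or y = 6.1098

Multiply both sides by (y + 4)(y - 5):
2(y - 5) + 2(y + 4) = 2(y + 4)(y - 5).
Expand and collect terms: 2y^2 - 6y - 38 = 0.
By the quadratic formula, y = (6 +/- sqrt(340)) / 4, so y ~= 6.1098 or y ~= -3.1098.
Neither value makes a denominator zero (y != -4, y != 5), so both are valid.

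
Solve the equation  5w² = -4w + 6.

w = -1.5662 or w = 0.7662

Rearrange to standard form: 5w² + 4w - 6 = 0.
Discriminant: (4)² − 4·5·(-6) = 136.
Quadratic formula: w = (-4 ± √136) / 10.
So w = -2/5 + √(34)/5 ≈ 0.7662 or w = -√(34)/5 - 2/5 ≈ -1.5662.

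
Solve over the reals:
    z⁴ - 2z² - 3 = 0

z = -1.7321 or z = 1.7321

Let u = z². The equation becomes u² - 2u - 3 = 0.
Factor: (u + 1)(u - 3) = 0, so u = -1 or u = 3.
z² = -1 < 0 has no real solution.
z² = 3 gives z = ±√(3) ≈ ±1.7321.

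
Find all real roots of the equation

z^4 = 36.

Let u = z^2. The equation becomes u^2 - 36 = 0.
Factor: (u + 6)(u - 6) = 0, so u = -6 or u = 6.
z^2 = -6 < 0 has no real solution.
z^2 = 6 gives z = +/-sqrt(6) ~= +/-2.4495.

z = -2.4495 or z = 2.4495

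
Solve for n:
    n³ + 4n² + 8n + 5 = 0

Possible rational roots are divisors of 5. Testing n = -1 gives 0, so (n + 1) is a factor.
Divide: n³ + 4n² + 8n + 5 = (n + 1)(n² + 3n + 5).
The quadratic n² + 3n + 5 has discriminant -11 < 0, so no further real roots.

n = -1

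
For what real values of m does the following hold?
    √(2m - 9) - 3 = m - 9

Isolate the radical: √(2m - 9) = m - 6.
Square both sides: 2m - 9 = (m - 6)².
Expand and rearrange: m² - 14m + 45 = 0.
Solving gives m = 9 or m = 5.
Check each candidate in the original equation:
  m = 9: √(9) = 3, while m - 6 = 3 — valid.
  m = 5: √(1) = 1, while m - 6 = -1 — extraneous.

m = 9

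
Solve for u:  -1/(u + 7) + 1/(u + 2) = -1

Multiply both sides by (u + 7)(u + 2):
-(u + 2) + (u + 7) = -(u + 7)(u + 2).
Expand and collect terms: -u^2 - 9u - 19 = 0.
By the quadratic formula, u = (9 +/- sqrt(5)) / -2, so u ~= -5.618 or u ~= -3.382.
Neither value makes a denominator zero (u != -7, u != -2), so both are valid.

u = -5.618 or u = -3.382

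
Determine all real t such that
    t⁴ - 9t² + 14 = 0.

Let u = t². The equation becomes u² - 9u + 14 = 0.
Factor: (u - 2)(u - 7) = 0, so u = 2 or u = 7.
t² = 2 gives t = ±√(2) ≈ ±1.4142.
t² = 7 gives t = ±√(7) ≈ ±2.6458.

t = -2.6458 or t = -1.4142 or t = 1.4142 or t = 2.6458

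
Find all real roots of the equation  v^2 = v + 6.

v = -2 or v = 3

Bring every term to one side: v^2 - v - 6 = 0.
Factor: (v + 2)(v - 3) = 0.
So v = -2 or v = 3.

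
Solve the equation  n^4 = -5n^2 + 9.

n = -1.1854 or n = 1.1854

Let u = n^2. The equation becomes u^2 + 5u - 9 = 0.
By the quadratic formula, u = -5/2 + sqrt(61)/2 or u = -sqrt(61)/2 - 5/2.
n^2 = -5/2 + sqrt(61)/2 gives n = +/-sqrt(-5/2 + sqrt(61)/2) ~= +/-1.1854.
n^2 = -sqrt(61)/2 - 5/2 < 0 has no real solution.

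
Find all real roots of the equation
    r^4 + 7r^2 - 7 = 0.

Let u = r^2. The equation becomes u^2 + 7u - 7 = 0.
By the quadratic formula, u = -7/2 + sqrt(77)/2 or u = -sqrt(77)/2 - 7/2.
r^2 = -7/2 + sqrt(77)/2 gives r = +/-sqrt(-7/2 + sqrt(77)/2) ~= +/-0.9421.
r^2 = -sqrt(77)/2 - 7/2 < 0 has no real solution.

r = -0.9421 or r = 0.9421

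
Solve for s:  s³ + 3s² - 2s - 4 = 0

s = -3.2361 or s = -1 or s = 1.2361

Possible rational roots are divisors of -4. Testing s = -1 gives 0, so (s + 1) is a factor.
Divide: s³ + 3s² - 2s - 4 = (s + 1)(s² + 2s - 4).
Apply the quadratic formula to s² + 2s - 4 = 0: s = (-2 ± √20)/2, i.e. s ≈ 1.2361 or s ≈ -3.2361.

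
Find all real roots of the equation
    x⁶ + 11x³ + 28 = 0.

x = -1.9129 or x = -1.5874

Let u = x³. The equation becomes u² + 11u + 28 = 0.
Factor: (u + 4)(u + 7) = 0, so u = -4 or u = -7.
x³ = -4 gives x = -∛(4) ≈ -1.5874.
x³ = -7 gives x = -∛(7) ≈ -1.9129.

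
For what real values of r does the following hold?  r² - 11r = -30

Bring every term to one side: r² - 11r + 30 = 0.
Factor: (r - 5)(r - 6) = 0.
So r = 5 or r = 6.

r = 5 or r = 6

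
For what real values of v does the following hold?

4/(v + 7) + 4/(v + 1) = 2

v = -5.6056 or v = 1.6056

Multiply both sides by (v + 7)(v + 1):
4(v + 1) + 4(v + 7) = 2(v + 7)(v + 1).
Expand and collect terms: 2v^2 + 8v - 18 = 0.
By the quadratic formula, v = (-8 +/- sqrt(208)) / 4, so v ~= 1.6056 or v ~= -5.6056.
Neither value makes a denominator zero (v != -7, v != -1), so both are valid.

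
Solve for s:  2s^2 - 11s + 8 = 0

s = 0.8625 or s = 4.6375

Discriminant: (-11)^2 - 4*2*8 = 57.
Quadratic formula: s = (11 +/- sqrt(57)) / 4.
So s = sqrt(57)/4 + 11/4 ~= 4.6375 or s = 11/4 - sqrt(57)/4 ~= 0.8625.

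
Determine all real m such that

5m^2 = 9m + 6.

m = -0.5177 or m = 2.3177

Rearrange to standard form: 5m^2 - 9m - 6 = 0.
Discriminant: (-9)^2 - 4*5*(-6) = 201.
Quadratic formula: m = (9 +/- sqrt(201)) / 10.
So m = 9/10 + sqrt(201)/10 ~= 2.3177 or m = 9/10 - sqrt(201)/10 ~= -0.5177.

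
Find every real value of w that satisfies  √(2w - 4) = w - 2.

Square both sides: 2w - 4 = (w - 2)².
Expand and rearrange: w² - 6w + 8 = 0.
Solving gives w = 4 or w = 2.
Check each candidate in the original equation:
  w = 4: √(4) = 2, while w - 2 = 2 — valid.
  w = 2: √(0) = 0, while w - 2 = 0 — valid.

w = 2 or w = 4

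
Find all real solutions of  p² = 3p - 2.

p = 1 or p = 2

Bring every term to one side: p² - 3p + 2 = 0.
Factor: (p - 2)(p - 1) = 0.
So p = 2 or p = 1.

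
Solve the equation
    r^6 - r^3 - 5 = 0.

Let u = r^3. The equation becomes u^2 - u - 5 = 0.
By the quadratic formula, u = 1/2 + sqrt(21)/2 or u = 1/2 - sqrt(21)/2.
r^3 = 1/2 + sqrt(21)/2 gives r = (1/2 + sqrt(21)/2)^(1/3) ~= 1.408.
r^3 = 1/2 - sqrt(21)/2 gives r = -(-1/2 + sqrt(21)/2)^(1/3) ~= -1.2145.

r = -1.2145 or r = 1.408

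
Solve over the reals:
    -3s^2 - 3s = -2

s = -1.4574 or s = 0.4574

Rearrange to standard form: -3s^2 - 3s + 2 = 0.
Discriminant: (-3)^2 - 4*(-3)*2 = 33.
Quadratic formula: s = (3 +/- sqrt(33)) / (-6).
So s = -sqrt(33)/6 - 1/2 ~= -1.4574 or s = -1/2 + sqrt(33)/6 ~= 0.4574.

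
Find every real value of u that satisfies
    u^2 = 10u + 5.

u = -0.4772 or u = 10.4772

Rearrange to standard form: u^2 - 10u - 5 = 0.
Discriminant: (-10)^2 - 4*1*(-5) = 120.
Quadratic formula: u = (10 +/- sqrt(120)) / 2.
So u = 5 + sqrt(30) ~= 10.4772 or u = 5 - sqrt(30) ~= -0.4772.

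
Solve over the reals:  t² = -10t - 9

Bring every term to one side: t² + 10t + 9 = 0.
Factor: (t + 9)(t + 1) = 0.
So t = -9 or t = -1.

t = -9 or t = -1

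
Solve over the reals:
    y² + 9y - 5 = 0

Discriminant: (9)² − 4·1·(-5) = 101.
Quadratic formula: y = (-9 ± √101) / 2.
So y = -9/2 + √(101)/2 ≈ 0.5249 or y = -√(101)/2 - 9/2 ≈ -9.5249.

y = -9.5249 or y = 0.5249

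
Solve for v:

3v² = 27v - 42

Bring every term to one side: 3v² - 27v + 42 = 0.
Factor: 3(v - 7)(v - 2) = 0.
So v = 7 or v = 2.

v = 2 or v = 7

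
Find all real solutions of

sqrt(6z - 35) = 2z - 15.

Square both sides: 6z - 35 = (2z - 15)^2.
Expand and rearrange: 4z^2 - 66z + 260 = 0.
Solving gives z = 10 or z = 6.5.
Check each candidate in the original equation:
  z = 10: sqrt(25) = 5, while 2z - 15 = 5 — valid.
  z = 6.5: sqrt(4) = 2, while 2z - 15 = -2 — extraneous.

z = 10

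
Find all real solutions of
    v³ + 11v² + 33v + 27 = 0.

Possible rational roots are divisors of 27. Testing v = -3 gives 0, so (v + 3) is a factor.
Divide: v³ + 11v² + 33v + 27 = (v + 3)(v² + 8v + 9).
Apply the quadratic formula to v² + 8v + 9 = 0: v = (-8 ± √28)/2, i.e. v ≈ -1.3542 or v ≈ -6.6458.

v = -6.6458 or v = -3 or v = -1.3542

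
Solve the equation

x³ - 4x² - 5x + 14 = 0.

Possible rational roots are divisors of 14. Testing x = -2 gives 0, so (x + 2) is a factor.
Divide: x³ - 4x² - 5x + 14 = (x + 2)(x² - 6x + 7).
Apply the quadratic formula to x² - 6x + 7 = 0: x = (6 ± √8)/2, i.e. x ≈ 4.4142 or x ≈ 1.5858.

x = -2 or x = 1.5858 or x = 4.4142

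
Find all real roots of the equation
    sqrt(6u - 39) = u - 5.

u = 8

Square both sides: 6u - 39 = (u - 5)^2.
Expand and rearrange: u^2 - 16u + 64 = 0.
This gives the repeated root u = 8.
Check in the original equation:
  u = 8: sqrt(9) = 3, while u - 5 = 3 — valid.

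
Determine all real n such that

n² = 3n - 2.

n = 1 or n = 2

Bring every term to one side: n² - 3n + 2 = 0.
Factor: (n - 2)(n - 1) = 0.
So n = 2 or n = 1.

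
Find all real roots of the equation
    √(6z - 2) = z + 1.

z = 1 or z = 3

Square both sides: 6z - 2 = (z + 1)².
Expand and rearrange: z² - 4z + 3 = 0.
Solving gives z = 3 or z = 1.
Check each candidate in the original equation:
  z = 3: √(16) = 4, while z + 1 = 4 — valid.
  z = 1: √(4) = 2, while z + 1 = 2 — valid.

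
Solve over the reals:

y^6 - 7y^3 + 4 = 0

y = 0.8562 or y = 1.854

Let u = y^3. The equation becomes u^2 - 7u + 4 = 0.
By the quadratic formula, u = sqrt(33)/2 + 7/2 or u = 7/2 - sqrt(33)/2.
y^3 = sqrt(33)/2 + 7/2 gives y = (sqrt(33)/2 + 7/2)^(1/3) ~= 1.854.
y^3 = 7/2 - sqrt(33)/2 gives y = (7/2 - sqrt(33)/2)^(1/3) ~= 0.8562.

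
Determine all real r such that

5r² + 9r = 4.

r = -2.1689 or r = 0.3689

Rearrange to standard form: 5r² + 9r - 4 = 0.
Discriminant: (9)² − 4·5·(-4) = 161.
Quadratic formula: r = (-9 ± √161) / 10.
So r = -9/10 + √(161)/10 ≈ 0.3689 or r = -√(161)/10 - 9/10 ≈ -2.1689.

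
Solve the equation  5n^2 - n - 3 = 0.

n = -0.681 or n = 0.881

Discriminant: (-1)^2 - 4*5*(-3) = 61.
Quadratic formula: n = (1 +/- sqrt(61)) / 10.
So n = 1/10 + sqrt(61)/10 ~= 0.881 or n = 1/10 - sqrt(61)/10 ~= -0.681.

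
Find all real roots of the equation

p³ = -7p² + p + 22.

Rearrange: p³ + 7p² - p - 22 = 0.
Possible rational roots are divisors of -22. Testing p = -2 gives 0, so (p + 2) is a factor.
Divide: p³ + 7p² - p - 22 = (p + 2)(p² + 5p - 11).
Apply the quadratic formula to p² + 5p - 11 = 0: p = (-5 ± √69)/2, i.e. p ≈ 1.6533 or p ≈ -6.6533.

p = -6.6533 or p = -2 or p = 1.6533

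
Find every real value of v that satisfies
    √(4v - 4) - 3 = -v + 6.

Isolate the radical: √(4v - 4) = -v + 9.
Square both sides: 4v - 4 = (-v + 9)².
Expand and rearrange: v² - 22v + 85 = 0.
Solving gives v = 17 or v = 5.
Check each candidate in the original equation:
  v = 17: √(64) = 8, while -v + 9 = -8 — extraneous.
  v = 5: √(16) = 4, while -v + 9 = 4 — valid.

v = 5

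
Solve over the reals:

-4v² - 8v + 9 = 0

v = -2.8028 or v = 0.8028

Discriminant: (-8)² − 4·(-4)·9 = 208.
Quadratic formula: v = (8 ± √208) / (-8).
So v = -√(13)/2 - 1 ≈ -2.8028 or v = -1 + √(13)/2 ≈ 0.8028.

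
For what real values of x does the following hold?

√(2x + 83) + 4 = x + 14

Isolate the radical: √(2x + 83) = x + 10.
Square both sides: 2x + 83 = (x + 10)².
Expand and rearrange: x² + 18x + 17 = 0.
Solving gives x = -1 or x = -17.
Check each candidate in the original equation:
  x = -1: √(81) = 9, while x + 10 = 9 — valid.
  x = -17: √(49) = 7, while x + 10 = -7 — extraneous.

x = -1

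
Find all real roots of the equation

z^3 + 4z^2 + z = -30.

z = -5

Rearrange: z^3 + 4z^2 + z + 30 = 0.
Possible rational roots are divisors of 30. Testing z = -5 gives 0, so (z + 5) is a factor.
Divide: z^3 + 4z^2 + z + 30 = (z + 5)(z^2 - z + 6).
The quadratic z^2 - z + 6 has discriminant -23 < 0, so no further real roots.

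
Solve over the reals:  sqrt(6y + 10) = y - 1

Square both sides: 6y + 10 = (y - 1)^2.
Expand and rearrange: y^2 - 8y - 9 = 0.
Solving gives y = 9 or y = -1.
Check each candidate in the original equation:
  y = 9: sqrt(64) = 8, while y - 1 = 8 — valid.
  y = -1: sqrt(4) = 2, while y - 1 = -2 — extraneous.

y = 9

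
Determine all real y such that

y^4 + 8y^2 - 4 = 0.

Let u = y^2. The equation becomes u^2 + 8u - 4 = 0.
By the quadratic formula, u = -4 + 2*sqrt(5) or u = -2*sqrt(5) - 4.
y^2 = -4 + 2*sqrt(5) gives y = +/-sqrt(-4 + 2*sqrt(5)) ~= +/-0.6871.
y^2 = -2*sqrt(5) - 4 < 0 has no real solution.

y = -0.6871 or y = 0.6871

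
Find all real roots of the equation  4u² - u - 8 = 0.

u = -1.2947 or u = 1.5447

Discriminant: (-1)² − 4·4·(-8) = 129.
Quadratic formula: u = (1 ± √129) / 8.
So u = 1/8 + √(129)/8 ≈ 1.5447 or u = 1/8 - √(129)/8 ≈ -1.2947.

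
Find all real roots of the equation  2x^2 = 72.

x = -6 or x = 6

Bring every term to one side: 2x^2 - 72 = 0.
Factor: 2(x - 6)(x + 6) = 0.
So x = 6 or x = -6.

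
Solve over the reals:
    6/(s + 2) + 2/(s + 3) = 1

Multiply both sides by (s + 2)(s + 3):
6(s + 3) + 2(s + 2) = (s + 2)(s + 3).
Expand and collect terms: s^2 - 3s - 16 = 0.
By the quadratic formula, s = (3 +/- sqrt(73)) / 2, so s ~= 5.772 or s ~= -2.772.
Neither value makes a denominator zero (s != -2, s != -3), so both are valid.

s = -2.772 or s = 5.772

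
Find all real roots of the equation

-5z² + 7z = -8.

Rearrange to standard form: -5z² + 7z + 8 = 0.
Discriminant: (7)² − 4·(-5)·8 = 209.
Quadratic formula: z = (-7 ± √209) / (-10).
So z = 7/10 - √(209)/10 ≈ -0.7457 or z = 7/10 + √(209)/10 ≈ 2.1457.

z = -0.7457 or z = 2.1457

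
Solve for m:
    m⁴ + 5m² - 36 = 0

m = -2 or m = 2

Let u = m². The equation becomes u² + 5u - 36 = 0.
Factor: (u + 9)(u - 4) = 0, so u = -9 or u = 4.
m² = -9 < 0 has no real solution.
m² = 4 gives m = ±2.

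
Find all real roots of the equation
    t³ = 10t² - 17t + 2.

t = 0.127 or t = 2 or t = 7.873

Rearrange: t³ - 10t² + 17t - 2 = 0.
Possible rational roots are divisors of -2. Testing t = 2 gives 0, so (t - 2) is a factor.
Divide: t³ - 10t² + 17t - 2 = (t - 2)(t² - 8t + 1).
Apply the quadratic formula to t² - 8t + 1 = 0: t = (8 ± √60)/2, i.e. t ≈ 7.873 or t ≈ 0.127.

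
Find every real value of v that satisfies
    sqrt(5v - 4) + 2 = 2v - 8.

Isolate the radical: sqrt(5v - 4) = 2v - 10.
Square both sides: 5v - 4 = (2v - 10)^2.
Expand and rearrange: 4v^2 - 45v + 104 = 0.
Solving gives v = 8 or v = 3.25.
Check each candidate in the original equation:
  v = 8: sqrt(36) = 6, while 2v - 10 = 6 — valid.
  v = 3.25: sqrt(12.25) = 3.5, while 2v - 10 = -3.5 — extraneous.

v = 8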